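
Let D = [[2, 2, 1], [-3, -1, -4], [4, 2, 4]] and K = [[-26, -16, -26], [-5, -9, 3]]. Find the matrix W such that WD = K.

Right-multiplying both sides by D⁻¹ gives W = KD⁻¹.
det D = -2; the adjugate gives D⁻¹ = [[-2, 3, 7/2], [2, -2, -5/2], [1, -2, -2]].
W = KD⁻¹ = [[-26, -16, -26], [-5, -9, 3]] · [[-2, 3, 7/2], [2, -2, -5/2], [1, -2, -2]] = [[-6, 6, 1], [-5, -3, -1]].

W = [[-6, 6, 1], [-5, -3, -1]]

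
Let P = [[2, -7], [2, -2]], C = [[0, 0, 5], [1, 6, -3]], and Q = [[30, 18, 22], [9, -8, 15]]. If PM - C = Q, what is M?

PM = Q + C = [[30, 18, 27], [10, -2, 12]].
Left-multiplying both sides by P⁻¹ gives M = P⁻¹(Q + C).
det P = 10; the adjugate gives P⁻¹ = [[-1/5, 7/10], [-1/5, 1/5]].
M = P⁻¹(Q + C) = [[1, -5, 3], [-4, -4, -3]].

M = [[1, -5, 3], [-4, -4, -3]]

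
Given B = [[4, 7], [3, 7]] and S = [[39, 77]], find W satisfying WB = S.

Right-multiplying both sides by B⁻¹ gives W = SB⁻¹.
det B = 7, so B⁻¹ = [[1, -1], [-3/7, 4/7]].
W = SB⁻¹ = [[39, 77]] · [[1, -1], [-3/7, 4/7]] = [[6, 5]].

W = [[6, 5]]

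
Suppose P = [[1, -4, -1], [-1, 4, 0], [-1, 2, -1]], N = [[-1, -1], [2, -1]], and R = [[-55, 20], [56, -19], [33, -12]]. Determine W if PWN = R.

W = [[-2, -5], [-2, 5], [1, 0]]

Left-multiply by P⁻¹ and right-multiply by N⁻¹: W = P⁻¹RN⁻¹.
det P = -2, so P⁻¹ = [[2, 3, -2], [1/2, 1, -1/2], [-1, -1, 0]].
det N = 3; the adjugate gives N⁻¹ = [[-1/3, 1/3], [-2/3, -1/3]].
P⁻¹R = [[-8, 7], [12, -3], [-1, -1]].
W = (P⁻¹R)N⁻¹ = [[-2, -5], [-2, 5], [1, 0]].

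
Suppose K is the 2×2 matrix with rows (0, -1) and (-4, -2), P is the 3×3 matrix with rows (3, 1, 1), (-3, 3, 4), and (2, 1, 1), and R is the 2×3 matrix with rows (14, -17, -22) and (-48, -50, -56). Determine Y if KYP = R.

Y = K⁻¹RP⁻¹ (apply K⁻¹ on the left and P⁻¹ on the right).
K has determinant -4; K⁻¹ = [[1/2, -1/4], [-1, 0]].
det P = -1, so P⁻¹ = [[1, 0, -1], [-11, -1, 15], [9, 1, -12]].
K⁻¹R = [[19, 4, 3], [-14, 17, 22]].
Y = (K⁻¹R)P⁻¹ = [[2, -1, 5], [-3, 5, 5]].

Y = [[2, -1, 5], [-3, 5, 5]]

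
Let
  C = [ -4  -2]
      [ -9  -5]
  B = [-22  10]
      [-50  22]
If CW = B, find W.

Since C multiplies W on the left, W = C⁻¹B.
C has determinant 2; C⁻¹ = [[-5/2, 1], [9/2, -2]].
W = C⁻¹B = [[-5/2, 1], [9/2, -2]] · [[-22, 10], [-50, 22]] = [[5, -3], [1, 1]].

W = [[5, -3], [1, 1]]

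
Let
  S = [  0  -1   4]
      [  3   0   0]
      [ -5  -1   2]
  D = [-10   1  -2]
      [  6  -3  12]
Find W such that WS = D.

W = [[0, -5, -1], [3, 2, 0]]

Since S sits to the right of W, W = DS⁻¹.
det S = -6, so S⁻¹ = [[0, 1/3, 0], [1, -10/3, -2], [1/2, -5/6, -1/2]].
W = DS⁻¹ = [[-10, 1, -2], [6, -3, 12]] · [[0, 1/3, 0], [1, -10/3, -2], [1/2, -5/6, -1/2]] = [[0, -5, -1], [3, 2, 0]].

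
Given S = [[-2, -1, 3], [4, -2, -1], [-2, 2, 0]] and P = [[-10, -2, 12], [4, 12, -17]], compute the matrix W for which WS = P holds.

Since S sits to the right of W, W = PS⁻¹.
S has determinant 6; S⁻¹ = [[1/3, 1, 7/6], [1/3, 1, 5/3], [2/3, 1, 4/3]].
W = PS⁻¹ = [[-10, -2, 12], [4, 12, -17]] · [[1/3, 1, 7/6], [1/3, 1, 5/3], [2/3, 1, 4/3]] = [[4, 0, 1], [-6, -1, 2]].

W = [[4, 0, 1], [-6, -1, 2]]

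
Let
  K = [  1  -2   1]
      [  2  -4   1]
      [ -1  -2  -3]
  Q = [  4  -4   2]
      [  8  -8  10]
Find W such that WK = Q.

K is on the right of W, so right-multiply by K⁻¹: W = QK⁻¹.
det K = -4; the adjugate gives K⁻¹ = [[-7/2, 2, -1/2], [-5/4, 1/2, -1/4], [2, -1, 0]].
W = QK⁻¹ = [[4, -4, 2], [8, -8, 10]] · [[-7/2, 2, -1/2], [-5/4, 1/2, -1/4], [2, -1, 0]] = [[-5, 4, -1], [2, 2, -2]].

W = [[-5, 4, -1], [2, 2, -2]]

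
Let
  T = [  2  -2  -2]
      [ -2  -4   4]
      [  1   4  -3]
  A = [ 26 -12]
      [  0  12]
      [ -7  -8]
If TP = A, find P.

T is on the left of P, so left-multiply by T⁻¹: P = T⁻¹A.
det T = 4; the adjugate gives T⁻¹ = [[-1, -7/2, -4], [-1/2, -1, -1], [-1, -5/2, -3]].
P = T⁻¹A = [[-1, -7/2, -4], [-1/2, -1, -1], [-1, -5/2, -3]] · [[26, -12], [0, 12], [-7, -8]] = [[2, 2], [-6, 2], [-5, 6]].

P = [[2, 2], [-6, 2], [-5, 6]]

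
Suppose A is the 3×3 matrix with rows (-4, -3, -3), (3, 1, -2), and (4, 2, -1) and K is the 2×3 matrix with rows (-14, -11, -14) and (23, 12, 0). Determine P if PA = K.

P = [[5, -2, 3], [-3, 5, -1]]

Since A sits to the right of P, P = KA⁻¹.
det A = -3; the adjugate gives A⁻¹ = [[-1, 3, -3], [5/3, -16/3, 17/3], [-2/3, 4/3, -5/3]].
P = KA⁻¹ = [[-14, -11, -14], [23, 12, 0]] · [[-1, 3, -3], [5/3, -16/3, 17/3], [-2/3, 4/3, -5/3]] = [[5, -2, 3], [-3, 5, -1]].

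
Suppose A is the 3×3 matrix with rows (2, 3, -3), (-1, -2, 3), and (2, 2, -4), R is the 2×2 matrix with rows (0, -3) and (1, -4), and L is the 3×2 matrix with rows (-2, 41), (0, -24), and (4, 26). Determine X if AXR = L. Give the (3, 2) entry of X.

-2

Left-multiply by A⁻¹ and right-multiply by R⁻¹: X = A⁻¹LR⁻¹.
det A = 4, so A⁻¹ = [[1/2, 3/2, 3/4], [1/2, -1/2, -3/4], [1/2, 1/2, -1/4]].
R has determinant 3; R⁻¹ = [[-4/3, 1], [-1/3, 0]].
A⁻¹L = [[2, 4], [-4, 13], [-2, 2]].
X = (A⁻¹L)R⁻¹ = [[-4, 2], [1, -4], [2, -2]].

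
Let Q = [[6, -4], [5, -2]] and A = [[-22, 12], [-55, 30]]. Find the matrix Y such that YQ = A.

Y = [[-2, -2], [-5, -5]]

Right-multiplying both sides by Q⁻¹ gives Y = AQ⁻¹.
det Q = 8; the adjugate gives Q⁻¹ = [[-1/4, 1/2], [-5/8, 3/4]].
Y = AQ⁻¹ = [[-22, 12], [-55, 30]] · [[-1/4, 1/2], [-5/8, 3/4]] = [[-2, -2], [-5, -5]].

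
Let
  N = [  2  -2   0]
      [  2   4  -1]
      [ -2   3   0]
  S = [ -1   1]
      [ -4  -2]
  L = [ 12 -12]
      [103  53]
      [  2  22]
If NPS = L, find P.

Isolating P: multiply by N⁻¹ from the left and S⁻¹ from the right, so P = N⁻¹LS⁻¹.
det N = 2; the adjugate gives N⁻¹ = [[3/2, 0, 1], [1, 0, 1], [7, -1, 6]].
det S = 6, so S⁻¹ = [[-1/3, -1/6], [2/3, -1/6]].
N⁻¹L = [[20, 4], [14, 10], [-7, -5]].
P = (N⁻¹L)S⁻¹ = [[-4, -4], [2, -4], [-1, 2]].

P = [[-4, -4], [2, -4], [-1, 2]]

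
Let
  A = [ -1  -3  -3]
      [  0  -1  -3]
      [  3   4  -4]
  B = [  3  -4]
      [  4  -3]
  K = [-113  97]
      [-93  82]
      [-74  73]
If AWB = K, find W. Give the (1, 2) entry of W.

Isolating W: multiply by A⁻¹ from the left and B⁻¹ from the right, so W = A⁻¹KB⁻¹.
det A = 2; the adjugate gives A⁻¹ = [[8, -12, 3], [-9/2, 13/2, -3/2], [3/2, -5/2, 1/2]].
det B = 7; the adjugate gives B⁻¹ = [[-3/7, 4/7], [-4/7, 3/7]].
A⁻¹K = [[-10, 11], [15, -13], [26, -23]].
W = (A⁻¹K)B⁻¹ = [[-2, -1], [1, 3], [2, 5]].

-1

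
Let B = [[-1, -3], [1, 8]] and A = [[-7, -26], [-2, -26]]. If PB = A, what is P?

Right-multiplying both sides by B⁻¹ gives P = AB⁻¹.
det B = -5; the adjugate gives B⁻¹ = [[-8/5, -3/5], [1/5, 1/5]].
P = AB⁻¹ = [[-7, -26], [-2, -26]] · [[-8/5, -3/5], [1/5, 1/5]] = [[6, -1], [-2, -4]].

P = [[6, -1], [-2, -4]]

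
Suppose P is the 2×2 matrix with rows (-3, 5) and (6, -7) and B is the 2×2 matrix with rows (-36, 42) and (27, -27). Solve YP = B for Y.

P is on the right of Y, so right-multiply by P⁻¹: Y = BP⁻¹.
det P = -9, so P⁻¹ = [[7/9, 5/9], [2/3, 1/3]].
Y = BP⁻¹ = [[-36, 42], [27, -27]] · [[7/9, 5/9], [2/3, 1/3]] = [[0, -6], [3, 6]].

Y = [[0, -6], [3, 6]]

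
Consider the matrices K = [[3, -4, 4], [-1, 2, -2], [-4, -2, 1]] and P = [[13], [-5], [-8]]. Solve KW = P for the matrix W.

K is on the left of W, so left-multiply by K⁻¹: W = K⁻¹P.
K has determinant -2; K⁻¹ = [[1, 2, 0], [-9/2, -19/2, -1], [-5, -11, -1]].
W = K⁻¹P = [[1, 2, 0], [-9/2, -19/2, -1], [-5, -11, -1]] · [[13], [-5], [-8]] = [[3], [-3], [-2]].

W = [[3], [-3], [-2]]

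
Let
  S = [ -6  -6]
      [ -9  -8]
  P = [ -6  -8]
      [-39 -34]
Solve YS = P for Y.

S is on the right of Y, so right-multiply by S⁻¹: Y = PS⁻¹.
det S = -6; the adjugate gives S⁻¹ = [[4/3, -1], [-3/2, 1]].
Y = PS⁻¹ = [[-6, -8], [-39, -34]] · [[4/3, -1], [-3/2, 1]] = [[4, -2], [-1, 5]].

Y = [[4, -2], [-1, 5]]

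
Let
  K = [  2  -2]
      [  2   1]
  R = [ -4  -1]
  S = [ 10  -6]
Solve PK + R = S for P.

P = [[4, 3]]

PK = S − R = [[14, -5]].
Right-multiplying both sides by K⁻¹ gives P = (S − R)K⁻¹.
det K = 6; the adjugate gives K⁻¹ = [[1/6, 1/3], [-1/3, 1/3]].
P = (S − R)K⁻¹ = [[4, 3]].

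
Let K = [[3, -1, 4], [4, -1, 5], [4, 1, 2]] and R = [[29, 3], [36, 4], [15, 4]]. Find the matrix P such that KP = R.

P = [[2, 1], [-3, 0], [5, 0]]

K is on the left of P, so left-multiply by K⁻¹: P = K⁻¹R.
det K = -1, so K⁻¹ = [[7, -6, 1], [-12, 10, -1], [-8, 7, -1]].
P = K⁻¹R = [[7, -6, 1], [-12, 10, -1], [-8, 7, -1]] · [[29, 3], [36, 4], [15, 4]] = [[2, 1], [-3, 0], [5, 0]].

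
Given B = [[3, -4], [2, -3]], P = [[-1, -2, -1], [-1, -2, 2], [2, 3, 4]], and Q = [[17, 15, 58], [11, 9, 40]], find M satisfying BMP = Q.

M = [[4, -1, 5], [-2, -1, -1]]

Isolating M: multiply by B⁻¹ from the left and P⁻¹ from the right, so M = B⁻¹QP⁻¹.
B has determinant -1; B⁻¹ = [[3, -4], [2, -3]].
det P = -3; the adjugate gives P⁻¹ = [[14/3, -5/3, 2], [-8/3, 2/3, -1], [-1/3, 1/3, 0]].
B⁻¹Q = [[7, 9, 14], [1, 3, -4]].
M = (B⁻¹Q)P⁻¹ = [[4, -1, 5], [-2, -1, -1]].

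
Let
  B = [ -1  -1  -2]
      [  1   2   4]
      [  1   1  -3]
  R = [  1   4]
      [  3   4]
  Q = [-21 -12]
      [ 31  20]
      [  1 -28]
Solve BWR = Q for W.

Isolating W: multiply by B⁻¹ from the left and R⁻¹ from the right, so W = B⁻¹QR⁻¹.
B has determinant 5; B⁻¹ = [[-2, -1, 0], [7/5, 1, 2/5], [-1/5, 0, -1/5]].
det R = -8, so R⁻¹ = [[-1/2, 1/2], [3/8, -1/8]].
B⁻¹Q = [[11, 4], [2, -8], [4, 8]].
W = (B⁻¹Q)R⁻¹ = [[-4, 5], [-4, 2], [1, 1]].

W = [[-4, 5], [-4, 2], [1, 1]]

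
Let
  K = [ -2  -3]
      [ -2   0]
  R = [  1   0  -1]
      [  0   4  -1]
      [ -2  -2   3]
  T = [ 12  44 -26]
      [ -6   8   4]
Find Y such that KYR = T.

Y = K⁻¹TR⁻¹ (apply K⁻¹ on the left and R⁻¹ on the right).
K has determinant -6; K⁻¹ = [[0, -1/2], [-1/3, 1/3]].
det R = 2, so R⁻¹ = [[5, 1, 2], [1, 1/2, 1/2], [4, 1, 2]].
K⁻¹T = [[3, -4, -2], [-6, -12, 10]].
Y = (K⁻¹T)R⁻¹ = [[3, -1, 0], [-2, -2, 2]].

Y = [[3, -1, 0], [-2, -2, 2]]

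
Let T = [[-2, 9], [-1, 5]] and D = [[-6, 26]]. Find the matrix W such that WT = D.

W = [[4, -2]]

Right-multiplying both sides by T⁻¹ gives W = DT⁻¹.
det T = -1, so T⁻¹ = [[-5, 9], [-1, 2]].
W = DT⁻¹ = [[-6, 26]] · [[-5, 9], [-1, 2]] = [[4, -2]].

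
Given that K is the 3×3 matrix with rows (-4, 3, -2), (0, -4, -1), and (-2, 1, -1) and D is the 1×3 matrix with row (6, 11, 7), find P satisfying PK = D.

Right-multiplying both sides by K⁻¹ gives P = DK⁻¹.
K has determinant 2; K⁻¹ = [[5/2, 1/2, -11/2], [1, 0, -2], [-4, -1, 8]].
P = DK⁻¹ = [[6, 11, 7]] · [[5/2, 1/2, -11/2], [1, 0, -2], [-4, -1, 8]] = [[-2, -4, 1]].

P = [[-2, -4, 1]]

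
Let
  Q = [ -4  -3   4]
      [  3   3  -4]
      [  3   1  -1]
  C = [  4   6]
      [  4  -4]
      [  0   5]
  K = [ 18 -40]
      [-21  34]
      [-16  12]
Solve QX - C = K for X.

QX = K + C = [[22, -34], [-17, 30], [-16, 17]].
Left-multiplying both sides by Q⁻¹ gives X = Q⁻¹(K + C).
det Q = -1; the adjugate gives Q⁻¹ = [[-1, -1, 0], [9, 8, 4], [6, 5, 3]].
X = Q⁻¹(K + C) = [[-5, 4], [-2, 2], [-1, -3]].

X = [[-5, 4], [-2, 2], [-1, -3]]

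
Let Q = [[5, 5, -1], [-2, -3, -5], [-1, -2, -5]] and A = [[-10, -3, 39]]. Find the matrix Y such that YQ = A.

Q is on the right of Y, so right-multiply by Q⁻¹: Y = AQ⁻¹.
det Q = -1, so Q⁻¹ = [[-5, -27, 28], [5, 26, -27], [-1, -5, 5]].
Y = AQ⁻¹ = [[-10, -3, 39]] · [[-5, -27, 28], [5, 26, -27], [-1, -5, 5]] = [[-4, -3, -4]].

Y = [[-4, -3, -4]]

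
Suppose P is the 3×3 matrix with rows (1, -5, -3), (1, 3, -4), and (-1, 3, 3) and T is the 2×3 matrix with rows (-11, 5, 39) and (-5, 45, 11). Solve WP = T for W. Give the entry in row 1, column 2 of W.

-6

Right-multiplying both sides by P⁻¹ gives W = TP⁻¹.
P has determinant -2; P⁻¹ = [[-21/2, -3, -29/2], [-1/2, 0, -1/2], [-3, -1, -4]].
W = TP⁻¹ = [[-11, 5, 39], [-5, 45, 11]] · [[-21/2, -3, -29/2], [-1/2, 0, -1/2], [-3, -1, -4]] = [[-4, -6, 1], [-3, 4, 6]].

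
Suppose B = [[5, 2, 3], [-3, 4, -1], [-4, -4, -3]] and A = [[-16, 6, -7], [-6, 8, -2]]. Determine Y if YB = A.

Y = [[-5, 1, -3], [0, 2, 0]]

B is on the right of Y, so right-multiply by B⁻¹: Y = AB⁻¹.
det B = -6; the adjugate gives B⁻¹ = [[8/3, 1, 7/3], [5/6, 1/2, 2/3], [-14/3, -2, -13/3]].
Y = AB⁻¹ = [[-16, 6, -7], [-6, 8, -2]] · [[8/3, 1, 7/3], [5/6, 1/2, 2/3], [-14/3, -2, -13/3]] = [[-5, 1, -3], [0, 2, 0]].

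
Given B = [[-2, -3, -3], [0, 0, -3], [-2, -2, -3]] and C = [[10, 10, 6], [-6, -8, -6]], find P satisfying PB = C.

P = [[0, 3, -5], [2, -1, 1]]

Right-multiplying both sides by B⁻¹ gives P = CB⁻¹.
det B = -6, so B⁻¹ = [[1, 1/2, -3/2], [-1, 0, 1], [0, -1/3, 0]].
P = CB⁻¹ = [[10, 10, 6], [-6, -8, -6]] · [[1, 1/2, -3/2], [-1, 0, 1], [0, -1/3, 0]] = [[0, 3, -5], [2, -1, 1]].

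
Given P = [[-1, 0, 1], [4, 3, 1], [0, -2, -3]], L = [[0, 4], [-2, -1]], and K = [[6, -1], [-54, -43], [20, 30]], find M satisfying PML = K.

Isolating M: multiply by P⁻¹ from the left and L⁻¹ from the right, so M = P⁻¹KL⁻¹.
det P = -1; the adjugate gives P⁻¹ = [[7, 2, 3], [-12, -3, -5], [8, 2, 3]].
L has determinant 8; L⁻¹ = [[-1/8, -1/2], [1/4, 0]].
P⁻¹K = [[-6, -3], [-10, -9], [0, -4]].
M = (P⁻¹K)L⁻¹ = [[0, 3], [-1, 5], [-1, 0]].

M = [[0, 3], [-1, 5], [-1, 0]]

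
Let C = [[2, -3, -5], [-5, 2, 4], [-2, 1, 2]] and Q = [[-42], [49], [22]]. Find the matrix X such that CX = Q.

X = [[-5], [4], [4]]

C is on the left of X, so left-multiply by C⁻¹: X = C⁻¹Q.
C has determinant -1; C⁻¹ = [[0, -1, 2], [-2, 6, -17], [1, -4, 11]].
X = C⁻¹Q = [[0, -1, 2], [-2, 6, -17], [1, -4, 11]] · [[-42], [49], [22]] = [[-5], [4], [4]].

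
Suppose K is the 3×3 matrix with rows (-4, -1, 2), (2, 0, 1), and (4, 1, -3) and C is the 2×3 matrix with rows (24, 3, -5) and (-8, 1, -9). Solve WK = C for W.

W = [[2, 6, 5], [0, -6, 1]]

K is on the right of W, so right-multiply by K⁻¹: W = CK⁻¹.
K has determinant -2; K⁻¹ = [[1/2, 1/2, 1/2], [-5, -2, -4], [-1, 0, -1]].
W = CK⁻¹ = [[24, 3, -5], [-8, 1, -9]] · [[1/2, 1/2, 1/2], [-5, -2, -4], [-1, 0, -1]] = [[2, 6, 5], [0, -6, 1]].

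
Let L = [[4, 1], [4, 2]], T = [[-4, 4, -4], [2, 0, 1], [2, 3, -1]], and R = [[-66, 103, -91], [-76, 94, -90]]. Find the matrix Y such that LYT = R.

Y = L⁻¹RT⁻¹ (apply L⁻¹ on the left and T⁻¹ on the right).
det L = 4, so L⁻¹ = [[1/2, -1/4], [-1, 1]].
det T = 4, so T⁻¹ = [[-3/4, -2, 1], [1, 3, -1], [3/2, 5, -2]].
L⁻¹R = [[-14, 28, -23], [-10, -9, 1]].
Y = (L⁻¹R)T⁻¹ = [[4, -3, 4], [0, -2, -3]].

Y = [[4, -3, 4], [0, -2, -3]]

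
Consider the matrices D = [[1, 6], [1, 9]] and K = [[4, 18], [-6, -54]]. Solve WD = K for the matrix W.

W = [[6, -2], [0, -6]]

Right-multiplying both sides by D⁻¹ gives W = KD⁻¹.
D has determinant 3; D⁻¹ = [[3, -2], [-1/3, 1/3]].
W = KD⁻¹ = [[4, 18], [-6, -54]] · [[3, -2], [-1/3, 1/3]] = [[6, -2], [0, -6]].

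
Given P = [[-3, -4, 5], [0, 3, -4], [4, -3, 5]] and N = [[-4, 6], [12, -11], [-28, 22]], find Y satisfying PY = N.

Left-multiplying both sides by P⁻¹ gives Y = P⁻¹N.
P has determinant -5; P⁻¹ = [[-3/5, -1, -1/5], [16/5, 7, 12/5], [12/5, 5, 9/5]].
Y = P⁻¹N = [[-3/5, -1, -1/5], [16/5, 7, 12/5], [12/5, 5, 9/5]] · [[-4, 6], [12, -11], [-28, 22]] = [[-4, 3], [4, -5], [0, -1]].

Y = [[-4, 3], [4, -5], [0, -1]]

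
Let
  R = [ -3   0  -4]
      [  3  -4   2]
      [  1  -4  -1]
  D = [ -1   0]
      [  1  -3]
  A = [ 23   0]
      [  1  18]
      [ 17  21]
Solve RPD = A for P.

P = [[1, -4], [5, 0], [5, 3]]

Isolating P: multiply by R⁻¹ from the left and D⁻¹ from the right, so P = R⁻¹AD⁻¹.
R has determinant -4; R⁻¹ = [[-3, -4, 4], [-5/4, -7/4, 3/2], [2, 3, -3]].
det D = 3, so D⁻¹ = [[-1, 0], [-1/3, -1/3]].
R⁻¹A = [[-5, 12], [-5, 0], [-2, -9]].
P = (R⁻¹A)D⁻¹ = [[1, -4], [5, 0], [5, 3]].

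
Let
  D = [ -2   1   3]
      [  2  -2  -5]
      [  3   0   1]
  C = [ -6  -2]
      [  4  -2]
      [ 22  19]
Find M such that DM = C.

M = [[6, 5], [-6, -4], [4, 4]]

Left-multiplying both sides by D⁻¹ gives M = D⁻¹C.
D has determinant 5; D⁻¹ = [[-2/5, -1/5, 1/5], [-17/5, -11/5, -4/5], [6/5, 3/5, 2/5]].
M = D⁻¹C = [[-2/5, -1/5, 1/5], [-17/5, -11/5, -4/5], [6/5, 3/5, 2/5]] · [[-6, -2], [4, -2], [22, 19]] = [[6, 5], [-6, -4], [4, 4]].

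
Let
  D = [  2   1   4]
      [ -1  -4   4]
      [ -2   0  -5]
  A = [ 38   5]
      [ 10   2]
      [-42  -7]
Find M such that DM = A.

Since D multiplies M on the left, M = D⁻¹A.
det D = -5, so D⁻¹ = [[-4, -1, -4], [13/5, 2/5, 12/5], [8/5, 2/5, 7/5]].
M = D⁻¹A = [[-4, -1, -4], [13/5, 2/5, 12/5], [8/5, 2/5, 7/5]] · [[38, 5], [10, 2], [-42, -7]] = [[6, 6], [2, -3], [6, -1]].

M = [[6, 6], [2, -3], [6, -1]]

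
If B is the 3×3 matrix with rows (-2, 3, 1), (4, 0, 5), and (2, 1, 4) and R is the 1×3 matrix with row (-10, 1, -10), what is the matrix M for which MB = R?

M = [[-1, -5, 4]]

Since B sits to the right of M, M = RB⁻¹.
det B = -4, so B⁻¹ = [[5/4, 11/4, -15/4], [3/2, 5/2, -7/2], [-1, -2, 3]].
M = RB⁻¹ = [[-10, 1, -10]] · [[5/4, 11/4, -15/4], [3/2, 5/2, -7/2], [-1, -2, 3]] = [[-1, -5, 4]].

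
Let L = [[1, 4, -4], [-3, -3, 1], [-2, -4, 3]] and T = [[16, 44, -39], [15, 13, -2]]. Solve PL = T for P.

L is on the right of P, so right-multiply by L⁻¹: P = TL⁻¹.
det L = -1; the adjugate gives L⁻¹ = [[5, -4, 8], [-7, 5, -11], [-6, 4, -9]].
P = TL⁻¹ = [[16, 44, -39], [15, 13, -2]] · [[5, -4, 8], [-7, 5, -11], [-6, 4, -9]] = [[6, 0, -5], [-4, -3, -5]].

P = [[6, 0, -5], [-4, -3, -5]]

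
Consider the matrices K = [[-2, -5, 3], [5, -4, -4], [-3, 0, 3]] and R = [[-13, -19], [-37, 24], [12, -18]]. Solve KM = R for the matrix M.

Since K multiplies M on the left, M = K⁻¹R.
K has determinant 3; K⁻¹ = [[-4, 5, 32/3], [-1, 1, 7/3], [-4, 5, 11]].
M = K⁻¹R = [[-4, 5, 32/3], [-1, 1, 7/3], [-4, 5, 11]] · [[-13, -19], [-37, 24], [12, -18]] = [[-5, 4], [4, 1], [-1, -2]].

M = [[-5, 4], [4, 1], [-1, -2]]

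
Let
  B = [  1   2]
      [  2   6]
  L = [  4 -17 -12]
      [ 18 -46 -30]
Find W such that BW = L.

W = [[-6, -5, -6], [5, -6, -3]]

B is on the left of W, so left-multiply by B⁻¹: W = B⁻¹L.
det B = 2, so B⁻¹ = [[3, -1], [-1, 1/2]].
W = B⁻¹L = [[3, -1], [-1, 1/2]] · [[4, -17, -12], [18, -46, -30]] = [[-6, -5, -6], [5, -6, -3]].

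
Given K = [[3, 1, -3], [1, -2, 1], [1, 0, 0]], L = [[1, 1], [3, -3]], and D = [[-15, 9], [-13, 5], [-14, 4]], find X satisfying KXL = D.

Isolating X: multiply by K⁻¹ from the left and L⁻¹ from the right, so X = K⁻¹DL⁻¹.
det K = -5, so K⁻¹ = [[0, 0, 1], [-1/5, -3/5, 6/5], [-2/5, -1/5, 7/5]].
det L = -6, so L⁻¹ = [[1/2, 1/6], [1/2, -1/6]].
K⁻¹D = [[-14, 4], [-6, 0], [-11, 1]].
X = (K⁻¹D)L⁻¹ = [[-5, -3], [-3, -1], [-5, -2]].

X = [[-5, -3], [-3, -1], [-5, -2]]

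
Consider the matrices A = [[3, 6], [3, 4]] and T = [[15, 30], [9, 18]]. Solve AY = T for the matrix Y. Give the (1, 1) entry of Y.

Left-multiplying both sides by A⁻¹ gives Y = A⁻¹T.
det A = -6; the adjugate gives A⁻¹ = [[-2/3, 1], [1/2, -1/2]].
Y = A⁻¹T = [[-2/3, 1], [1/2, -1/2]] · [[15, 30], [9, 18]] = [[-1, -2], [3, 6]].

-1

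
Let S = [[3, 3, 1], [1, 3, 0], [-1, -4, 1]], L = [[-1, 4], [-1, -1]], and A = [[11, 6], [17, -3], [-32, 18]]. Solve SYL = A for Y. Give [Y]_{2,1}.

-1

Isolating Y: multiply by S⁻¹ from the left and L⁻¹ from the right, so Y = S⁻¹AL⁻¹.
det S = 5; the adjugate gives S⁻¹ = [[3/5, -7/5, -3/5], [-1/5, 4/5, 1/5], [-1/5, 9/5, 6/5]].
L has determinant 5; L⁻¹ = [[-1/5, -4/5], [1/5, -1/5]].
S⁻¹A = [[2, -3], [5, 0], [-10, 15]].
Y = (S⁻¹A)L⁻¹ = [[-1, -1], [-1, -4], [5, 5]].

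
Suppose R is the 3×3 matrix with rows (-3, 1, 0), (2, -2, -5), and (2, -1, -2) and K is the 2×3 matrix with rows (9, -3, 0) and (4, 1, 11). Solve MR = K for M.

M = [[-3, 0, 0], [-4, -1, -3]]

Right-multiplying both sides by R⁻¹ gives M = KR⁻¹.
det R = -3; the adjugate gives R⁻¹ = [[1/3, -2/3, 5/3], [2, -2, 5], [-2/3, 1/3, -4/3]].
M = KR⁻¹ = [[9, -3, 0], [4, 1, 11]] · [[1/3, -2/3, 5/3], [2, -2, 5], [-2/3, 1/3, -4/3]] = [[-3, 0, 0], [-4, -1, -3]].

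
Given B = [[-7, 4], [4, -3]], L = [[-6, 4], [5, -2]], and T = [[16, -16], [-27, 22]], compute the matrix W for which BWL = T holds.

W = B⁻¹TL⁻¹ (apply B⁻¹ on the left and L⁻¹ on the right).
det B = 5; the adjugate gives B⁻¹ = [[-3/5, -4/5], [-4/5, -7/5]].
det L = -8, so L⁻¹ = [[1/4, 1/2], [5/8, 3/4]].
B⁻¹T = [[12, -8], [25, -18]].
W = (B⁻¹T)L⁻¹ = [[-2, 0], [-5, -1]].

W = [[-2, 0], [-5, -1]]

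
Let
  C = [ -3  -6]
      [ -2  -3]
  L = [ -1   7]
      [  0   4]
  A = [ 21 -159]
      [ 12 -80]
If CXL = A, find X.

X = [[3, -5], [2, 3]]

Left-multiply by C⁻¹ and right-multiply by L⁻¹: X = C⁻¹AL⁻¹.
det C = -3, so C⁻¹ = [[1, -2], [-2/3, 1]].
L has determinant -4; L⁻¹ = [[-1, 7/4], [0, 1/4]].
C⁻¹A = [[-3, 1], [-2, 26]].
X = (C⁻¹A)L⁻¹ = [[3, -5], [2, 3]].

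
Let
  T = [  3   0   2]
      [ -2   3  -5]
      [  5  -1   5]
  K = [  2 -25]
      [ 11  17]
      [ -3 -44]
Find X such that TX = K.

T is on the left of X, so left-multiply by T⁻¹: X = T⁻¹K.
T has determinant 4; T⁻¹ = [[5/2, -1/2, -3/2], [-15/4, 5/4, 11/4], [-13/4, 3/4, 9/4]].
X = T⁻¹K = [[5/2, -1/2, -3/2], [-15/4, 5/4, 11/4], [-13/4, 3/4, 9/4]] · [[2, -25], [11, 17], [-3, -44]] = [[4, -5], [-2, -6], [-5, -5]].

X = [[4, -5], [-2, -6], [-5, -5]]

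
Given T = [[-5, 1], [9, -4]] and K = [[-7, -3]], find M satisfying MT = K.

T is on the right of M, so right-multiply by T⁻¹: M = KT⁻¹.
T has determinant 11; T⁻¹ = [[-4/11, -1/11], [-9/11, -5/11]].
M = KT⁻¹ = [[-7, -3]] · [[-4/11, -1/11], [-9/11, -5/11]] = [[5, 2]].

M = [[5, 2]]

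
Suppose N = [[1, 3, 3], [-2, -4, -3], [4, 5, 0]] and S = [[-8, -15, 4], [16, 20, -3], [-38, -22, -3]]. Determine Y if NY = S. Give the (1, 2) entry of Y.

Since N multiplies Y on the left, Y = N⁻¹S.
det N = -3, so N⁻¹ = [[-5, -5, -1], [4, 4, 1], [-2, -7/3, -2/3]].
Y = N⁻¹S = [[-5, -5, -1], [4, 4, 1], [-2, -7/3, -2/3]] · [[-8, -15, 4], [16, 20, -3], [-38, -22, -3]] = [[-2, -3, -2], [-6, -2, 1], [4, -2, 1]].

-3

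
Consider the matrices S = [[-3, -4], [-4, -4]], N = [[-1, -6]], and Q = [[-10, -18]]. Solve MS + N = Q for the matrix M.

M = [[3, 0]]

MS = Q − N = [[-9, -12]].
Since S sits to the right of M, M = (Q − N)S⁻¹.
det S = -4; the adjugate gives S⁻¹ = [[1, -1], [-1, 3/4]].
M = (Q − N)S⁻¹ = [[3, 0]].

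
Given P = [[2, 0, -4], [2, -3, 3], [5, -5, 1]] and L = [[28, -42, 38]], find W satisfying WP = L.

W = [[-5, 4, 6]]

Since P sits to the right of W, W = LP⁻¹.
det P = 4; the adjugate gives P⁻¹ = [[3, 5, -3], [13/4, 11/2, -7/2], [5/4, 5/2, -3/2]].
W = LP⁻¹ = [[28, -42, 38]] · [[3, 5, -3], [13/4, 11/2, -7/2], [5/4, 5/2, -3/2]] = [[-5, 4, 6]].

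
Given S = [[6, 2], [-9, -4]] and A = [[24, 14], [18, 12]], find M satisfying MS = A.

M = [[-5, -6], [-6, -6]]

Right-multiplying both sides by S⁻¹ gives M = AS⁻¹.
S has determinant -6; S⁻¹ = [[2/3, 1/3], [-3/2, -1]].
M = AS⁻¹ = [[24, 14], [18, 12]] · [[2/3, 1/3], [-3/2, -1]] = [[-5, -6], [-6, -6]].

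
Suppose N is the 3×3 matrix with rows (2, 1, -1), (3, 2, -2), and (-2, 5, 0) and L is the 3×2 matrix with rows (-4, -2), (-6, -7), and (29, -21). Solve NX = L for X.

N is on the left of X, so left-multiply by N⁻¹: X = N⁻¹L.
det N = 5; the adjugate gives N⁻¹ = [[2, -1, 0], [4/5, -2/5, 1/5], [19/5, -12/5, 1/5]].
X = N⁻¹L = [[2, -1, 0], [4/5, -2/5, 1/5], [19/5, -12/5, 1/5]] · [[-4, -2], [-6, -7], [29, -21]] = [[-2, 3], [5, -3], [5, 5]].

X = [[-2, 3], [5, -3], [5, 5]]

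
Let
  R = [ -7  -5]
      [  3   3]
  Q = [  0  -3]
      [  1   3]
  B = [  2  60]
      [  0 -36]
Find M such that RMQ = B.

M = R⁻¹BQ⁻¹ (apply R⁻¹ on the left and Q⁻¹ on the right).
det R = -6, so R⁻¹ = [[-1/2, -5/6], [1/2, 7/6]].
Q has determinant 3; Q⁻¹ = [[1, 1], [-1/3, 0]].
R⁻¹B = [[-1, 0], [1, -12]].
M = (R⁻¹B)Q⁻¹ = [[-1, -1], [5, 1]].

M = [[-1, -1], [5, 1]]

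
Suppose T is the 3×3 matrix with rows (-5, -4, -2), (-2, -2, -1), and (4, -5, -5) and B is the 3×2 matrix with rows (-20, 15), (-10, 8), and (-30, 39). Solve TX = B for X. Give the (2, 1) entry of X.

4

Since T multiplies X on the left, X = T⁻¹B.
det T = -5; the adjugate gives T⁻¹ = [[-1, 2, 0], [14/5, -33/5, 1/5], [-18/5, 41/5, -2/5]].
X = T⁻¹B = [[-1, 2, 0], [14/5, -33/5, 1/5], [-18/5, 41/5, -2/5]] · [[-20, 15], [-10, 8], [-30, 39]] = [[0, 1], [4, -3], [2, -4]].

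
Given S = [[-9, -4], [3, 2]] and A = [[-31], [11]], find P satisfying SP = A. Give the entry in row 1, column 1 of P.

3

S is on the left of P, so left-multiply by S⁻¹: P = S⁻¹A.
det S = -6, so S⁻¹ = [[-1/3, -2/3], [1/2, 3/2]].
P = S⁻¹A = [[-1/3, -2/3], [1/2, 3/2]] · [[-31], [11]] = [[3], [1]].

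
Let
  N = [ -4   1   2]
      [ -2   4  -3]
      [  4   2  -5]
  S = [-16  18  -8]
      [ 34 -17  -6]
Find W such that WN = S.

W = [[2, 4, 0], [-3, -5, 3]]

N is on the right of W, so right-multiply by N⁻¹: W = SN⁻¹.
det N = -6, so N⁻¹ = [[7/3, -3/2, 11/6], [11/3, -2, 8/3], [10/3, -2, 7/3]].
W = SN⁻¹ = [[-16, 18, -8], [34, -17, -6]] · [[7/3, -3/2, 11/6], [11/3, -2, 8/3], [10/3, -2, 7/3]] = [[2, 4, 0], [-3, -5, 3]].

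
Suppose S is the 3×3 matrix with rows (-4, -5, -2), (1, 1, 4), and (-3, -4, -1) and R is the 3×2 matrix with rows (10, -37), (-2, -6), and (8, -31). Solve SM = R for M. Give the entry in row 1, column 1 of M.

Since S multiplies M on the left, M = S⁻¹R.
det S = -3; the adjugate gives S⁻¹ = [[-5, -1, 6], [11/3, 2/3, -14/3], [1/3, 1/3, -1/3]].
M = S⁻¹R = [[-5, -1, 6], [11/3, 2/3, -14/3], [1/3, 1/3, -1/3]] · [[10, -37], [-2, -6], [8, -31]] = [[0, 5], [-2, 5], [0, -4]].

0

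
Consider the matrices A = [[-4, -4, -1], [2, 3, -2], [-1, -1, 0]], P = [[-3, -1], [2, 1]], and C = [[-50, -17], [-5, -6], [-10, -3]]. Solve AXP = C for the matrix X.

X = [[-5, 0], [1, -1], [0, 5]]

Isolating X: multiply by A⁻¹ from the left and P⁻¹ from the right, so X = A⁻¹CP⁻¹.
det A = -1; the adjugate gives A⁻¹ = [[2, -1, -11], [-2, 1, 10], [-1, 0, 4]].
det P = -1, so P⁻¹ = [[-1, -1], [2, 3]].
A⁻¹C = [[15, 5], [-5, -2], [10, 5]].
X = (A⁻¹C)P⁻¹ = [[-5, 0], [1, -1], [0, 5]].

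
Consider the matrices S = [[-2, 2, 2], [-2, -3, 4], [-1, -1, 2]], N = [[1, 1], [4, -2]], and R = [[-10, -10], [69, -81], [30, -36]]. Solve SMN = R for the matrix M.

M = [[5, 2], [3, -3], [-3, 5]]

M = S⁻¹RN⁻¹ (apply S⁻¹ on the left and N⁻¹ on the right).
det S = 2; the adjugate gives S⁻¹ = [[-1, -3, 7], [0, -1, 2], [-1/2, -2, 5]].
det N = -6, so N⁻¹ = [[1/3, 1/6], [2/3, -1/6]].
S⁻¹R = [[13, 1], [-9, 9], [17, -13]].
M = (S⁻¹R)N⁻¹ = [[5, 2], [3, -3], [-3, 5]].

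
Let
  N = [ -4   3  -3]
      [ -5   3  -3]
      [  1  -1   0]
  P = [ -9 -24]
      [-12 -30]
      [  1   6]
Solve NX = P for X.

N is on the left of X, so left-multiply by N⁻¹: X = N⁻¹P.
N has determinant -3; N⁻¹ = [[1, -1, 0], [1, -1, -1], [-2/3, 1/3, -1]].
X = N⁻¹P = [[1, -1, 0], [1, -1, -1], [-2/3, 1/3, -1]] · [[-9, -24], [-12, -30], [1, 6]] = [[3, 6], [2, 0], [1, 0]].

X = [[3, 6], [2, 0], [1, 0]]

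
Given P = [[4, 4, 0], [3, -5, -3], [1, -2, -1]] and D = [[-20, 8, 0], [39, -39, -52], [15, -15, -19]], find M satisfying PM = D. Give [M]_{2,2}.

6

P is on the left of M, so left-multiply by P⁻¹: M = P⁻¹D.
det P = -4, so P⁻¹ = [[1/4, -1, 3], [0, 1, -3], [1/4, -3, 8]].
M = P⁻¹D = [[1/4, -1, 3], [0, 1, -3], [1/4, -3, 8]] · [[-20, 8, 0], [39, -39, -52], [15, -15, -19]] = [[1, -4, -5], [-6, 6, 5], [-2, -1, 4]].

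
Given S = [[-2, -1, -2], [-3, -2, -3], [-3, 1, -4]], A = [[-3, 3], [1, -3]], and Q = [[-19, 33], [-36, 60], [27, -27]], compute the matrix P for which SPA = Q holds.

P = [[-5, 5], [-4, 3], [5, -3]]

Isolating P: multiply by S⁻¹ from the left and A⁻¹ from the right, so P = S⁻¹QA⁻¹.
det S = -1; the adjugate gives S⁻¹ = [[-11, 6, 1], [3, -2, 0], [9, -5, -1]].
det A = 6, so A⁻¹ = [[-1/2, -1/2], [-1/6, -1/2]].
S⁻¹Q = [[20, -30], [15, -21], [-18, 24]].
P = (S⁻¹Q)A⁻¹ = [[-5, 5], [-4, 3], [5, -3]].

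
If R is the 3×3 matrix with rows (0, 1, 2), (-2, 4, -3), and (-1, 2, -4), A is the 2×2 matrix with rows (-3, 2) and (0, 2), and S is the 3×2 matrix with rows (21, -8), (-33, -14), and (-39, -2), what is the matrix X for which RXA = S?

X = [[-3, 4], [-1, -1], [-3, 2]]

X = R⁻¹SA⁻¹ (apply R⁻¹ on the left and A⁻¹ on the right).
det R = -5; the adjugate gives R⁻¹ = [[2, -8/5, 11/5], [1, -2/5, 4/5], [0, 1/5, -2/5]].
A has determinant -6; A⁻¹ = [[-1/3, 1/3], [0, 1/2]].
R⁻¹S = [[9, 2], [3, -4], [9, -2]].
X = (R⁻¹S)A⁻¹ = [[-3, 4], [-1, -1], [-3, 2]].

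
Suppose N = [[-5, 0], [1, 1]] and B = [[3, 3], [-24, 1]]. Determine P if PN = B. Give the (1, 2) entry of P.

3

Since N sits to the right of P, P = BN⁻¹.
N has determinant -5; N⁻¹ = [[-1/5, 0], [1/5, 1]].
P = BN⁻¹ = [[3, 3], [-24, 1]] · [[-1/5, 0], [1/5, 1]] = [[0, 3], [5, 1]].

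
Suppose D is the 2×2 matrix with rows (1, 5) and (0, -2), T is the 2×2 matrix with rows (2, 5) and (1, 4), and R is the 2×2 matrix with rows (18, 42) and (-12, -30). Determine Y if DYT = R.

Y = [[-5, -2], [3, 0]]

Y = D⁻¹RT⁻¹ (apply D⁻¹ on the left and T⁻¹ on the right).
det D = -2; the adjugate gives D⁻¹ = [[1, 5/2], [0, -1/2]].
det T = 3, so T⁻¹ = [[4/3, -5/3], [-1/3, 2/3]].
D⁻¹R = [[-12, -33], [6, 15]].
Y = (D⁻¹R)T⁻¹ = [[-5, -2], [3, 0]].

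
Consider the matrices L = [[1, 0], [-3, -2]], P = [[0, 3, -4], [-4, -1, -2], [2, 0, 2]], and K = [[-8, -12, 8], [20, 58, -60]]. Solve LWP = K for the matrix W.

W = [[-4, 0, -4], [-3, 2, 5]]

W = L⁻¹KP⁻¹ (apply L⁻¹ on the left and P⁻¹ on the right).
det L = -2; the adjugate gives L⁻¹ = [[1, 0], [-3/2, -1/2]].
det P = 4, so P⁻¹ = [[-1/2, -3/2, -5/2], [1, 2, 4], [1/2, 3/2, 3]].
L⁻¹K = [[-8, -12, 8], [2, -11, 18]].
W = (L⁻¹K)P⁻¹ = [[-4, 0, -4], [-3, 2, 5]].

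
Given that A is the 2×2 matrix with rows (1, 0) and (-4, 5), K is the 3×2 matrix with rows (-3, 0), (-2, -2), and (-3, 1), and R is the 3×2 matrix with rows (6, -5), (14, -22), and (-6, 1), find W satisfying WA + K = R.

WA = R − K = [[9, -5], [16, -20], [-3, 0]].
Right-multiplying both sides by A⁻¹ gives W = (R − K)A⁻¹.
det A = 5; the adjugate gives A⁻¹ = [[1, 0], [4/5, 1/5]].
W = (R − K)A⁻¹ = [[5, -1], [0, -4], [-3, 0]].

W = [[5, -1], [0, -4], [-3, 0]]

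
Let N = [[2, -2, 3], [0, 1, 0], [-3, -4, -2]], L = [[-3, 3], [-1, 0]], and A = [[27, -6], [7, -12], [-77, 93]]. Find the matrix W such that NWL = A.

W = [[-5, 2], [-4, 5], [0, -5]]

Left-multiply by N⁻¹ and right-multiply by L⁻¹: W = N⁻¹AL⁻¹.
N has determinant 5; N⁻¹ = [[-2/5, -16/5, -3/5], [0, 1, 0], [3/5, 14/5, 2/5]].
L has determinant 3; L⁻¹ = [[0, -1], [1/3, -1]].
N⁻¹A = [[13, -15], [7, -12], [5, 0]].
W = (N⁻¹A)L⁻¹ = [[-5, 2], [-4, 5], [0, -5]].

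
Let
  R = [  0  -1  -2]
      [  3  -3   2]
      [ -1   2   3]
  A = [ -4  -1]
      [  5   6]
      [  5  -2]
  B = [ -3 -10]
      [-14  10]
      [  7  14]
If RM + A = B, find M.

RM = B − A = [[1, -9], [-19, 4], [2, 16]].
Since R multiplies M on the left, M = R⁻¹(B − A).
R has determinant 5; R⁻¹ = [[-13/5, -1/5, -8/5], [-11/5, -2/5, -6/5], [3/5, 1/5, 3/5]].
M = R⁻¹(B − A) = [[-2, -3], [3, -1], [-2, 5]].

M = [[-2, -3], [3, -1], [-2, 5]]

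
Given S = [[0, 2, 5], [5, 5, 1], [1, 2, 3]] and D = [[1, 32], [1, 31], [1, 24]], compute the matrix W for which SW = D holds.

Since S multiplies W on the left, W = S⁻¹D.
S has determinant -3; S⁻¹ = [[-13/3, -4/3, 23/3], [14/3, 5/3, -25/3], [-5/3, -2/3, 10/3]].
W = S⁻¹D = [[-13/3, -4/3, 23/3], [14/3, 5/3, -25/3], [-5/3, -2/3, 10/3]] · [[1, 32], [1, 31], [1, 24]] = [[2, 4], [-2, 1], [1, 6]].

W = [[2, 4], [-2, 1], [1, 6]]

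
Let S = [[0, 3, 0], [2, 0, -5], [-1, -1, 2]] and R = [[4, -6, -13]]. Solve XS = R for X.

X = [[0, 5, 6]]

S is on the right of X, so right-multiply by S⁻¹: X = RS⁻¹.
det S = 3, so S⁻¹ = [[-5/3, -2, -5], [1/3, 0, 0], [-2/3, -1, -2]].
X = RS⁻¹ = [[4, -6, -13]] · [[-5/3, -2, -5], [1/3, 0, 0], [-2/3, -1, -2]] = [[0, 5, 6]].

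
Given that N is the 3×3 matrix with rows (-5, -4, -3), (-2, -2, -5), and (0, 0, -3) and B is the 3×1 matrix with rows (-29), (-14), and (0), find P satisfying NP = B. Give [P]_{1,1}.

1

N is on the left of P, so left-multiply by N⁻¹: P = N⁻¹B.
det N = -6; the adjugate gives N⁻¹ = [[-1, 2, -7/3], [1, -5/2, 19/6], [0, 0, -1/3]].
P = N⁻¹B = [[-1, 2, -7/3], [1, -5/2, 19/6], [0, 0, -1/3]] · [[-29], [-14], [0]] = [[1], [6], [0]].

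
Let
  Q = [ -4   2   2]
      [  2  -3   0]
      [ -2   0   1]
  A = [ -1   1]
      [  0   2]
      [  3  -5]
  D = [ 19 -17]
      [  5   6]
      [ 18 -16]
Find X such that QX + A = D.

X = [[-5, 5], [-5, 2], [5, -1]]

QX = D − A = [[20, -18], [5, 4], [15, -11]].
Since Q multiplies X on the left, X = Q⁻¹(D − A).
det Q = -4; the adjugate gives Q⁻¹ = [[3/4, 1/2, -3/2], [1/2, 0, -1], [3/2, 1, -2]].
X = Q⁻¹(D − A) = [[-5, 5], [-5, 2], [5, -1]].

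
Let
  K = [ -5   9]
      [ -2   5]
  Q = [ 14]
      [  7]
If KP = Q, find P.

Left-multiplying both sides by K⁻¹ gives P = K⁻¹Q.
K has determinant -7; K⁻¹ = [[-5/7, 9/7], [-2/7, 5/7]].
P = K⁻¹Q = [[-5/7, 9/7], [-2/7, 5/7]] · [[14], [7]] = [[-1], [1]].

P = [[-1], [1]]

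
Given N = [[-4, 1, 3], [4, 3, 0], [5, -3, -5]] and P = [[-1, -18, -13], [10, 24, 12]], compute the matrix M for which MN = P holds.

Right-multiplying both sides by N⁻¹ gives M = PN⁻¹.
det N = -1, so N⁻¹ = [[15, 4, 9], [-20, -5, -12], [27, 7, 16]].
M = PN⁻¹ = [[-1, -18, -13], [10, 24, 12]] · [[15, 4, 9], [-20, -5, -12], [27, 7, 16]] = [[-6, -5, -1], [-6, 4, -6]].

M = [[-6, -5, -1], [-6, 4, -6]]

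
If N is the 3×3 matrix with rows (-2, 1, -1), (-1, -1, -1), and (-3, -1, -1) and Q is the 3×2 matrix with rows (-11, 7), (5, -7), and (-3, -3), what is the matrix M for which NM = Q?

Since N multiplies M on the left, M = N⁻¹Q.
N has determinant 4; N⁻¹ = [[0, 1/2, -1/2], [1/2, -1/4, -1/4], [-1/2, -5/4, 3/4]].
M = N⁻¹Q = [[0, 1/2, -1/2], [1/2, -1/4, -1/4], [-1/2, -5/4, 3/4]] · [[-11, 7], [5, -7], [-3, -3]] = [[4, -2], [-6, 6], [-3, 3]].

M = [[4, -2], [-6, 6], [-3, 3]]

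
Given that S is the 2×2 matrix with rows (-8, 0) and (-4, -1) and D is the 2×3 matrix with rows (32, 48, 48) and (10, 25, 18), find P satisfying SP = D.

Left-multiplying both sides by S⁻¹ gives P = S⁻¹D.
det S = 8, so S⁻¹ = [[-1/8, 0], [1/2, -1]].
P = S⁻¹D = [[-1/8, 0], [1/2, -1]] · [[32, 48, 48], [10, 25, 18]] = [[-4, -6, -6], [6, -1, 6]].

P = [[-4, -6, -6], [6, -1, 6]]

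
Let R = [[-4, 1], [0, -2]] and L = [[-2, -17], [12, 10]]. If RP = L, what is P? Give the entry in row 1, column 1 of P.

Left-multiplying both sides by R⁻¹ gives P = R⁻¹L.
R has determinant 8; R⁻¹ = [[-1/4, -1/8], [0, -1/2]].
P = R⁻¹L = [[-1/4, -1/8], [0, -1/2]] · [[-2, -17], [12, 10]] = [[-1, 3], [-6, -5]].

-1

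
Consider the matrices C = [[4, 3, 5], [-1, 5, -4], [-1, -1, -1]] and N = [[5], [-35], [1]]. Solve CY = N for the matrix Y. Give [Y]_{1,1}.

Left-multiplying both sides by C⁻¹ gives Y = C⁻¹N.
det C = 3; the adjugate gives C⁻¹ = [[-3, -2/3, -37/3], [1, 1/3, 11/3], [2, 1/3, 23/3]].
Y = C⁻¹N = [[-3, -2/3, -37/3], [1, 1/3, 11/3], [2, 1/3, 23/3]] · [[5], [-35], [1]] = [[-4], [-3], [6]].

-4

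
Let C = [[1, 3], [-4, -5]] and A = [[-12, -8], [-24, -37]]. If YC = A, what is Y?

Since C sits to the right of Y, Y = AC⁻¹.
det C = 7; the adjugate gives C⁻¹ = [[-5/7, -3/7], [4/7, 1/7]].
Y = AC⁻¹ = [[-12, -8], [-24, -37]] · [[-5/7, -3/7], [4/7, 1/7]] = [[4, 4], [-4, 5]].

Y = [[4, 4], [-4, 5]]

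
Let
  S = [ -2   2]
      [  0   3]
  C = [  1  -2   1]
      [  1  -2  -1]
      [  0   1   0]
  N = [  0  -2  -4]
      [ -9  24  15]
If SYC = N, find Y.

Isolating Y: multiply by S⁻¹ from the left and C⁻¹ from the right, so Y = S⁻¹NC⁻¹.
det S = -6; the adjugate gives S⁻¹ = [[-1/2, 1/3], [0, 1/3]].
det C = 2; the adjugate gives C⁻¹ = [[1/2, 1/2, 2], [0, 0, 1], [1/2, -1/2, 0]].
S⁻¹N = [[-3, 9, 7], [-3, 8, 5]].
Y = (S⁻¹N)C⁻¹ = [[2, -5, 3], [1, -4, 2]].

Y = [[2, -5, 3], [1, -4, 2]]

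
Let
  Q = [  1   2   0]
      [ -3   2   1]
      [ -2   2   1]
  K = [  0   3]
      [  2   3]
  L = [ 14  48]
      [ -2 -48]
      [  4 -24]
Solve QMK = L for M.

Left-multiply by Q⁻¹ and right-multiply by K⁻¹: M = Q⁻¹LK⁻¹.
det Q = 2, so Q⁻¹ = [[0, -1, 1], [1/2, 1/2, -1/2], [-1, -3, 4]].
det K = -6; the adjugate gives K⁻¹ = [[-1/2, 1/2], [1/3, 0]].
Q⁻¹L = [[6, 24], [4, 12], [8, 0]].
M = (Q⁻¹L)K⁻¹ = [[5, 3], [2, 2], [-4, 4]].

M = [[5, 3], [2, 2], [-4, 4]]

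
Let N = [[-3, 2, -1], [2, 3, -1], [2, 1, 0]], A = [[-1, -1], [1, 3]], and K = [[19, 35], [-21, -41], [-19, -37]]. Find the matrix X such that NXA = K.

X = [[4, -3], [2, -3], [3, -5]]

X = N⁻¹KA⁻¹ (apply N⁻¹ on the left and A⁻¹ on the right).
det N = -3, so N⁻¹ = [[-1/3, 1/3, -1/3], [2/3, -2/3, 5/3], [4/3, -7/3, 13/3]].
det A = -2, so A⁻¹ = [[-3/2, -1/2], [1/2, 1/2]].
N⁻¹K = [[-7, -13], [-5, -11], [-8, -18]].
X = (N⁻¹K)A⁻¹ = [[4, -3], [2, -3], [3, -5]].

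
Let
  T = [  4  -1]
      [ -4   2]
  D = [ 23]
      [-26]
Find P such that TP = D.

Left-multiplying both sides by T⁻¹ gives P = T⁻¹D.
det T = 4; the adjugate gives T⁻¹ = [[1/2, 1/4], [1, 1]].
P = T⁻¹D = [[1/2, 1/4], [1, 1]] · [[23], [-26]] = [[5], [-3]].

P = [[5], [-3]]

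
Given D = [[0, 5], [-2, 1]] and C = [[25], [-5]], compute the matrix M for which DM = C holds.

Since D multiplies M on the left, M = D⁻¹C.
det D = 10; the adjugate gives D⁻¹ = [[1/10, -1/2], [1/5, 0]].
M = D⁻¹C = [[1/10, -1/2], [1/5, 0]] · [[25], [-5]] = [[5], [5]].

M = [[5], [5]]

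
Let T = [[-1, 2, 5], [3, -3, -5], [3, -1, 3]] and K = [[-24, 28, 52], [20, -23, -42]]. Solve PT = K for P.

P = [[6, -5, -1], [-5, 4, 1]]

T is on the right of P, so right-multiply by T⁻¹: P = KT⁻¹.
det T = -4; the adjugate gives T⁻¹ = [[7/2, 11/4, -5/4], [6, 9/2, -5/2], [-3/2, -5/4, 3/4]].
P = KT⁻¹ = [[-24, 28, 52], [20, -23, -42]] · [[7/2, 11/4, -5/4], [6, 9/2, -5/2], [-3/2, -5/4, 3/4]] = [[6, -5, -1], [-5, 4, 1]].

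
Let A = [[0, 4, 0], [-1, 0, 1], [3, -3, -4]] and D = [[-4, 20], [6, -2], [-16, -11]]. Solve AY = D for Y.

A is on the left of Y, so left-multiply by A⁻¹: Y = A⁻¹D.
A has determinant -4; A⁻¹ = [[-3/4, -4, -1], [1/4, 0, 0], [-3/4, -3, -1]].
Y = A⁻¹D = [[-3/4, -4, -1], [1/4, 0, 0], [-3/4, -3, -1]] · [[-4, 20], [6, -2], [-16, -11]] = [[-5, 4], [-1, 5], [1, 2]].

Y = [[-5, 4], [-1, 5], [1, 2]]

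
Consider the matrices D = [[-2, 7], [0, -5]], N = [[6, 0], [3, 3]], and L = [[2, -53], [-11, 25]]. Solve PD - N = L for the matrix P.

P = [[-4, 5], [4, 0]]

PD = L + N = [[8, -53], [-8, 28]].
D is on the right of P, so right-multiply by D⁻¹: P = (L + N)D⁻¹.
det D = 10; the adjugate gives D⁻¹ = [[-1/2, -7/10], [0, -1/5]].
P = (L + N)D⁻¹ = [[-4, 5], [4, 0]].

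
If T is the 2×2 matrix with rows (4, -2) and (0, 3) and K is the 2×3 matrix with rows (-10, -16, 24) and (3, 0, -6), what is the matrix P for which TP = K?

T is on the left of P, so left-multiply by T⁻¹: P = T⁻¹K.
det T = 12, so T⁻¹ = [[1/4, 1/6], [0, 1/3]].
P = T⁻¹K = [[1/4, 1/6], [0, 1/3]] · [[-10, -16, 24], [3, 0, -6]] = [[-2, -4, 5], [1, 0, -2]].

P = [[-2, -4, 5], [1, 0, -2]]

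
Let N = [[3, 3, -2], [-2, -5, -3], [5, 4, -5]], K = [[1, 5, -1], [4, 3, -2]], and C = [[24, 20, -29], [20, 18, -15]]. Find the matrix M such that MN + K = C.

M = [[0, 1, 5], [-2, -1, 4]]

MN = C − K = [[23, 15, -28], [16, 15, -13]].
N is on the right of M, so right-multiply by N⁻¹: M = (C − K)N⁻¹.
N has determinant 2; N⁻¹ = [[37/2, 7/2, -19/2], [-25/2, -5/2, 13/2], [17/2, 3/2, -9/2]].
M = (C − K)N⁻¹ = [[0, 1, 5], [-2, -1, 4]].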